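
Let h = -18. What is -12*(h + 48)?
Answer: -360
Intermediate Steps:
-12*(h + 48) = -12*(-18 + 48) = -12*30 = -360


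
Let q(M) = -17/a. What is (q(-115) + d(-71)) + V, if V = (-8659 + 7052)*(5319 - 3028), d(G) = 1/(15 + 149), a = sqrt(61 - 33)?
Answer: -603788467/164 - 17*sqrt(7)/14 ≈ -3.6816e+6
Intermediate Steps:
a = 2*sqrt(7) (a = sqrt(28) = 2*sqrt(7) ≈ 5.2915)
d(G) = 1/164
q(M) = -17*sqrt(7)/14
V = -3681637 (V = -1607*2291 = -3681637)
(q(-115) + d(-71)) + V = (-17*sqrt(7)/14 + 1/164) - 3681637 = (1/164 - 17*sqrt(7)/14) - 3681637 = -603788467/164 - 17*sqrt(7)/14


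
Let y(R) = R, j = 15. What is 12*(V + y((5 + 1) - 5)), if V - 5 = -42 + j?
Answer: -252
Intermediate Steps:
V = -22 (V = 5 + (-42 + 15) = 5 - 27 = -22)
12*(V + y((5 + 1) - 5)) = 12*(-22 + ((5 + 1) - 5)) = 12*(-22 + (6 - 5)) = 12*(-22 + 1) = 12*(-21) = -252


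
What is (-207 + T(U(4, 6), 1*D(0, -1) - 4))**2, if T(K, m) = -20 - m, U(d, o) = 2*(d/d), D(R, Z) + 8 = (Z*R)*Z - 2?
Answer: 45369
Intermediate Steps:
D(R, Z) = -10 + R*Z**2 (D(R, Z) = -8 + ((Z*R)*Z - 2) = -8 + ((R*Z)*Z - 2) = -8 + (R*Z**2 - 2) = -8 + (-2 + R*Z**2) = -10 + R*Z**2)
U(d, o) = 2 (U(d, o) = 2*1 = 2)
(-207 + T(U(4, 6), 1*D(0, -1) - 4))**2 = (-207 + (-20 - (1*(-10 + 0*(-1)**2) - 4)))**2 = (-207 + (-20 - (1*(-10 + 0*1) - 4)))**2 = (-207 + (-20 - (1*(-10 + 0) - 4)))**2 = (-207 + (-20 - (1*(-10) - 4)))**2 = (-207 + (-20 - (-10 - 4)))**2 = (-207 + (-20 - 1*(-14)))**2 = (-207 + (-20 + 14))**2 = (-207 - 6)**2 = (-213)**2 = 45369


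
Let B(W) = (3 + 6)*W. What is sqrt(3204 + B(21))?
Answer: 3*sqrt(377) ≈ 58.249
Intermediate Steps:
B(W) = 9*W
sqrt(3204 + B(21)) = sqrt(3204 + 9*21) = sqrt(3204 + 189) = sqrt(3393) = 3*sqrt(377)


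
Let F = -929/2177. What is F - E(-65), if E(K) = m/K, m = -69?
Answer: -210598/141505 ≈ -1.4883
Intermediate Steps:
E(K) = -69/K
F = -929/2177 (F = -929*1/2177 = -929/2177 ≈ -0.42673)
F - E(-65) = -929/2177 - (-69)/(-65) = -929/2177 - (-69)*(-1)/65 = -929/2177 - 1*69/65 = -929/2177 - 69/65 = -210598/141505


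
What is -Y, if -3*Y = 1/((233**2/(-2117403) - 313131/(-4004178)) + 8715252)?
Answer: 942050945526/24630634309839320773 ≈ 3.8247e-8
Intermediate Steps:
Y = -942050945526/24630634309839320773 (Y = -1/(3*((233**2/(-2117403) - 313131/(-4004178)) + 8715252)) = -1/(3*((54289*(-1/2117403) - 313131*(-1/4004178)) + 8715252)) = -1/(3*((-54289/2117403 + 104377/1334726) + 8715252)) = -1/(3*(148547233117/2826152836578 + 8715252)) = -1/(3*24630634309839320773/2826152836578) = -1/3*2826152836578/24630634309839320773 = -942050945526/24630634309839320773 ≈ -3.8247e-8)
-Y = -1*(-942050945526/24630634309839320773) = 942050945526/24630634309839320773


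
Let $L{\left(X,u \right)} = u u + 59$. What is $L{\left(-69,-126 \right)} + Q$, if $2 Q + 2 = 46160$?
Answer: $39014$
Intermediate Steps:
$L{\left(X,u \right)} = 59 + u^{2}$ ($L{\left(X,u \right)} = u^{2} + 59 = 59 + u^{2}$)
$Q = 23079$ ($Q = -1 + \frac{1}{2} \cdot 46160 = -1 + 23080 = 23079$)
$L{\left(-69,-126 \right)} + Q = \left(59 + \left(-126\right)^{2}\right) + 23079 = \left(59 + 15876\right) + 23079 = 15935 + 23079 = 39014$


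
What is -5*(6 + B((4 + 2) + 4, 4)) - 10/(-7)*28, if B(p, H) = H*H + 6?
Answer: -100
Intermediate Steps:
B(p, H) = 6 + H² (B(p, H) = H² + 6 = 6 + H²)
-5*(6 + B((4 + 2) + 4, 4)) - 10/(-7)*28 = -5*(6 + (6 + 4²)) - 10/(-7)*28 = -5*(6 + (6 + 16)) - 10*(-⅐)*28 = -5*(6 + 22) + (10/7)*28 = -5*28 + 40 = -140 + 40 = -100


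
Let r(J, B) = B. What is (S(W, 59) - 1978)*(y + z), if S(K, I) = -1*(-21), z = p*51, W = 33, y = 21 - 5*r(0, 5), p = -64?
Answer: 6395476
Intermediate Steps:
y = -4 (y = 21 - 5*5 = 21 - 25 = -4)
z = -3264 (z = -64*51 = -3264)
S(K, I) = 21
(S(W, 59) - 1978)*(y + z) = (21 - 1978)*(-4 - 3264) = -1957*(-3268) = 6395476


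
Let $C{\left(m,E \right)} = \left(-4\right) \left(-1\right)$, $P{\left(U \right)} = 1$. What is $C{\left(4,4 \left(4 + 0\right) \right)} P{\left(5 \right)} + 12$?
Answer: $16$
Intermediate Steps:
$C{\left(m,E \right)} = 4$
$C{\left(4,4 \left(4 + 0\right) \right)} P{\left(5 \right)} + 12 = 4 \cdot 1 + 12 = 4 + 12 = 16$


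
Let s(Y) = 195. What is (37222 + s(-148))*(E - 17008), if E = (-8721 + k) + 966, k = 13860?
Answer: -407957551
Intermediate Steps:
E = 6105 (E = (-8721 + 13860) + 966 = 5139 + 966 = 6105)
(37222 + s(-148))*(E - 17008) = (37222 + 195)*(6105 - 17008) = 37417*(-10903) = -407957551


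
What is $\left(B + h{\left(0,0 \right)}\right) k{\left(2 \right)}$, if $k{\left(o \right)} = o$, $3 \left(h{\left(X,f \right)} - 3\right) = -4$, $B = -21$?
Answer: $- \frac{116}{3} \approx -38.667$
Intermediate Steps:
$h{\left(X,f \right)} = \frac{5}{3}$ ($h{\left(X,f \right)} = 3 + \frac{1}{3} \left(-4\right) = 3 - \frac{4}{3} = \frac{5}{3}$)
$\left(B + h{\left(0,0 \right)}\right) k{\left(2 \right)} = \left(-21 + \frac{5}{3}\right) 2 = \left(- \frac{58}{3}\right) 2 = - \frac{116}{3}$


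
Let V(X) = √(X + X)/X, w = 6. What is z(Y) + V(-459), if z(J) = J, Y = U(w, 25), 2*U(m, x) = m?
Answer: 3 - I*√102/153 ≈ 3.0 - 0.06601*I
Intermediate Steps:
U(m, x) = m/2
Y = 3 (Y = (½)*6 = 3)
V(X) = √2/√X (V(X) = √(2*X)/X = (√2*√X)/X = √2/√X)
z(Y) + V(-459) = 3 + √2/√(-459) = 3 + √2*(-I*√51/153) = 3 - I*√102/153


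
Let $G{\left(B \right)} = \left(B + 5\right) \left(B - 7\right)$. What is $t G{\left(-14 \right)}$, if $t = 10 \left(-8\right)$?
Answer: $-15120$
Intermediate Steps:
$G{\left(B \right)} = \left(-7 + B\right) \left(5 + B\right)$ ($G{\left(B \right)} = \left(5 + B\right) \left(-7 + B\right) = \left(-7 + B\right) \left(5 + B\right)$)
$t = -80$
$t G{\left(-14 \right)} = - 80 \left(-35 + \left(-14\right)^{2} - -28\right) = - 80 \left(-35 + 196 + 28\right) = \left(-80\right) 189 = -15120$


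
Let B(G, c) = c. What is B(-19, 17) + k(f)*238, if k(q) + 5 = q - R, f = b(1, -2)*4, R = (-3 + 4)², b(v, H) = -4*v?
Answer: -5219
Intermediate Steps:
R = 1 (R = 1² = 1)
f = -16 (f = -4*1*4 = -4*4 = -16)
k(q) = -6 + q (k(q) = -5 + (q - 1*1) = -5 + (q - 1) = -5 + (-1 + q) = -6 + q)
B(-19, 17) + k(f)*238 = 17 + (-6 - 16)*238 = 17 - 22*238 = 17 - 5236 = -5219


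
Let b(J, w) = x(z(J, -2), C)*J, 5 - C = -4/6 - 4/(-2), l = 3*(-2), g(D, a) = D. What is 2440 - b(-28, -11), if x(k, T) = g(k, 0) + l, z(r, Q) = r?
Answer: 1488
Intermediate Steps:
l = -6
C = 11/3 (C = 5 - (-4/6 - 4/(-2)) = 5 - (-4*⅙ - 4*(-½)) = 5 - (-⅔ + 2) = 5 - 1*4/3 = 5 - 4/3 = 11/3 ≈ 3.6667)
x(k, T) = -6 + k (x(k, T) = k - 6 = -6 + k)
b(J, w) = J*(-6 + J) (b(J, w) = (-6 + J)*J = J*(-6 + J))
2440 - b(-28, -11) = 2440 - (-28)*(-6 - 28) = 2440 - (-28)*(-34) = 2440 - 1*952 = 2440 - 952 = 1488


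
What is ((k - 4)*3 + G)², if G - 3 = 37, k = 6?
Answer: 2116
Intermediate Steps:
G = 40 (G = 3 + 37 = 40)
((k - 4)*3 + G)² = ((6 - 4)*3 + 40)² = (2*3 + 40)² = (6 + 40)² = 46² = 2116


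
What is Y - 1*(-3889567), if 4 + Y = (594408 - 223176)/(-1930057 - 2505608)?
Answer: 5750932697721/1478555 ≈ 3.8896e+6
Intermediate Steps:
Y = -6037964/1478555 (Y = -4 + (594408 - 223176)/(-1930057 - 2505608) = -4 + 371232/(-4435665) = -4 + 371232*(-1/4435665) = -4 - 123744/1478555 = -6037964/1478555 ≈ -4.0837)
Y - 1*(-3889567) = -6037964/1478555 - 1*(-3889567) = -6037964/1478555 + 3889567 = 5750932697721/1478555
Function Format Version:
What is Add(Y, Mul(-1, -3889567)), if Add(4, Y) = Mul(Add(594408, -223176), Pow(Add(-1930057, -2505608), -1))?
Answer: Rational(5750932697721, 1478555) ≈ 3.8896e+6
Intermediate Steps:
Y = Rational(-6037964, 1478555) (Y = Add(-4, Mul(Add(594408, -223176), Pow(Add(-1930057, -2505608), -1))) = Add(-4, Mul(371232, Pow(-4435665, -1))) = Add(-4, Mul(371232, Rational(-1, 4435665))) = Add(-4, Rational(-123744, 1478555)) = Rational(-6037964, 1478555) ≈ -4.0837)
Add(Y, Mul(-1, -3889567)) = Add(Rational(-6037964, 1478555), Mul(-1, -3889567)) = Add(Rational(-6037964, 1478555), 3889567) = Rational(5750932697721, 1478555)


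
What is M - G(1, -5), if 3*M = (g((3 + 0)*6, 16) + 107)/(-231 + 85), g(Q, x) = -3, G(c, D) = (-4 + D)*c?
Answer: 1919/219 ≈ 8.7626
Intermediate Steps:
G(c, D) = c*(-4 + D)
M = -52/219 (M = ((-3 + 107)/(-231 + 85))/3 = (104/(-146))/3 = (104*(-1/146))/3 = (⅓)*(-52/73) = -52/219 ≈ -0.23744)
M - G(1, -5) = -52/219 - (-4 - 5) = -52/219 - (-9) = -52/219 - 1*(-9) = -52/219 + 9 = 1919/219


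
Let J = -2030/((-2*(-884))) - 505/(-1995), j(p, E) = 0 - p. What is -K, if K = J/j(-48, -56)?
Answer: 315701/16930368 ≈ 0.018647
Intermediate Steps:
j(p, E) = -p
J = -315701/352716 (J = -2030/1768 - 505*(-1/1995) = -2030*1/1768 + 101/399 = -1015/884 + 101/399 = -315701/352716 ≈ -0.89506)
K = -315701/16930368 (K = -315701/(352716*((-1*(-48)))) = -315701/352716/48 = -315701/352716*1/48 = -315701/16930368 ≈ -0.018647)
-K = -1*(-315701/16930368) = 315701/16930368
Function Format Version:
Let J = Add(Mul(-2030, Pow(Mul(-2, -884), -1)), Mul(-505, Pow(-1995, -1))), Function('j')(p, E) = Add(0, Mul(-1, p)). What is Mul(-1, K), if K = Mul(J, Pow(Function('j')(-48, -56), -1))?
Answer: Rational(315701, 16930368) ≈ 0.018647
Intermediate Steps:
Function('j')(p, E) = Mul(-1, p)
J = Rational(-315701, 352716) (J = Add(Mul(-2030, Pow(1768, -1)), Mul(-505, Rational(-1, 1995))) = Add(Mul(-2030, Rational(1, 1768)), Rational(101, 399)) = Add(Rational(-1015, 884), Rational(101, 399)) = Rational(-315701, 352716) ≈ -0.89506)
K = Rational(-315701, 16930368) (K = Mul(Rational(-315701, 352716), Pow(Mul(-1, -48), -1)) = Mul(Rational(-315701, 352716), Pow(48, -1)) = Mul(Rational(-315701, 352716), Rational(1, 48)) = Rational(-315701, 16930368) ≈ -0.018647)
Mul(-1, K) = Mul(-1, Rational(-315701, 16930368)) = Rational(315701, 16930368)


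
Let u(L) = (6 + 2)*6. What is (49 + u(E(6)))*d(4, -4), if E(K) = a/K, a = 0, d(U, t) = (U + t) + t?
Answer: -388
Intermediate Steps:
d(U, t) = U + 2*t
E(K) = 0 (E(K) = 0/K = 0)
u(L) = 48 (u(L) = 8*6 = 48)
(49 + u(E(6)))*d(4, -4) = (49 + 48)*(4 + 2*(-4)) = 97*(4 - 8) = 97*(-4) = -388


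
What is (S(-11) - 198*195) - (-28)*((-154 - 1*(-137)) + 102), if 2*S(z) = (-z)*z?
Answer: -72581/2 ≈ -36291.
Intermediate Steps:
S(z) = -z²/2 (S(z) = ((-z)*z)/2 = (-z²)/2 = -z²/2)
(S(-11) - 198*195) - (-28)*((-154 - 1*(-137)) + 102) = (-½*(-11)² - 198*195) - (-28)*((-154 - 1*(-137)) + 102) = (-½*121 - 38610) - (-28)*((-154 + 137) + 102) = (-121/2 - 38610) - (-28)*(-17 + 102) = -77341/2 - (-28)*85 = -77341/2 - 1*(-2380) = -77341/2 + 2380 = -72581/2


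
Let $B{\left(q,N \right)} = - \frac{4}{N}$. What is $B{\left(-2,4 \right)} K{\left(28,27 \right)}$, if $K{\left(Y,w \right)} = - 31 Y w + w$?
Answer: $23409$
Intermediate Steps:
$K{\left(Y,w \right)} = w - 31 Y w$ ($K{\left(Y,w \right)} = - 31 Y w + w = w - 31 Y w$)
$B{\left(-2,4 \right)} K{\left(28,27 \right)} = - \frac{4}{4} \cdot 27 \left(1 - 868\right) = \left(-4\right) \frac{1}{4} \cdot 27 \left(1 - 868\right) = - 27 \left(-867\right) = \left(-1\right) \left(-23409\right) = 23409$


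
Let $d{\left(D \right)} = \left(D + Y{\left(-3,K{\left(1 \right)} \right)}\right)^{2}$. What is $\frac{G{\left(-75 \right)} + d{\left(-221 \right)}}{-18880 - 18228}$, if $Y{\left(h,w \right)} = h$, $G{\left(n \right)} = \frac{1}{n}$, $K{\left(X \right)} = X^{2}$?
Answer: $- \frac{3763199}{2783100} \approx -1.3522$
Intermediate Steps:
$d{\left(D \right)} = \left(-3 + D\right)^{2}$ ($d{\left(D \right)} = \left(D - 3\right)^{2} = \left(-3 + D\right)^{2}$)
$\frac{G{\left(-75 \right)} + d{\left(-221 \right)}}{-18880 - 18228} = \frac{\frac{1}{-75} + \left(-3 - 221\right)^{2}}{-18880 - 18228} = \frac{- \frac{1}{75} + \left(-224\right)^{2}}{-37108} = \left(- \frac{1}{75} + 50176\right) \left(- \frac{1}{37108}\right) = \frac{3763199}{75} \left(- \frac{1}{37108}\right) = - \frac{3763199}{2783100}$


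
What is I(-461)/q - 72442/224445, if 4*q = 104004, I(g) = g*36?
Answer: -207720506/216140535 ≈ -0.96104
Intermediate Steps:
I(g) = 36*g
q = 26001 (q = (¼)*104004 = 26001)
I(-461)/q - 72442/224445 = (36*(-461))/26001 - 72442/224445 = -16596*1/26001 - 72442*1/224445 = -1844/2889 - 72442/224445 = -207720506/216140535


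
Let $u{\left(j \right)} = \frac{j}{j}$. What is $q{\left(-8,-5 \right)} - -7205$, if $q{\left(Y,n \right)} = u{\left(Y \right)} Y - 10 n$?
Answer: $7247$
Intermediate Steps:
$u{\left(j \right)} = 1$
$q{\left(Y,n \right)} = Y - 10 n$ ($q{\left(Y,n \right)} = 1 Y - 10 n = Y - 10 n$)
$q{\left(-8,-5 \right)} - -7205 = \left(-8 - -50\right) - -7205 = \left(-8 + 50\right) + 7205 = 42 + 7205 = 7247$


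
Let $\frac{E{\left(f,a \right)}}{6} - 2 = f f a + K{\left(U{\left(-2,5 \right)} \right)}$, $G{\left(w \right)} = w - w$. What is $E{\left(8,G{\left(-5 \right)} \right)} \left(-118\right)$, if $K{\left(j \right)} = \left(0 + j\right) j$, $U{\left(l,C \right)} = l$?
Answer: $-4248$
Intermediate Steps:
$G{\left(w \right)} = 0$
$K{\left(j \right)} = j^{2}$ ($K{\left(j \right)} = j j = j^{2}$)
$E{\left(f,a \right)} = 36 + 6 a f^{2}$ ($E{\left(f,a \right)} = 12 + 6 \left(f f a + \left(-2\right)^{2}\right) = 12 + 6 \left(f^{2} a + 4\right) = 12 + 6 \left(a f^{2} + 4\right) = 12 + 6 \left(4 + a f^{2}\right) = 12 + \left(24 + 6 a f^{2}\right) = 36 + 6 a f^{2}$)
$E{\left(8,G{\left(-5 \right)} \right)} \left(-118\right) = \left(36 + 6 \cdot 0 \cdot 8^{2}\right) \left(-118\right) = \left(36 + 6 \cdot 0 \cdot 64\right) \left(-118\right) = \left(36 + 0\right) \left(-118\right) = 36 \left(-118\right) = -4248$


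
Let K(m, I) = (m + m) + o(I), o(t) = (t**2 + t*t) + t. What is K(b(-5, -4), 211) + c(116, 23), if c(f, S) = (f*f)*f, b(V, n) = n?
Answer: 1650141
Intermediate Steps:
o(t) = t + 2*t**2 (o(t) = (t**2 + t**2) + t = 2*t**2 + t = t + 2*t**2)
c(f, S) = f**3 (c(f, S) = f**2*f = f**3)
K(m, I) = 2*m + I*(1 + 2*I) (K(m, I) = (m + m) + I*(1 + 2*I) = 2*m + I*(1 + 2*I))
K(b(-5, -4), 211) + c(116, 23) = (2*(-4) + 211*(1 + 2*211)) + 116**3 = (-8 + 211*(1 + 422)) + 1560896 = (-8 + 211*423) + 1560896 = (-8 + 89253) + 1560896 = 89245 + 1560896 = 1650141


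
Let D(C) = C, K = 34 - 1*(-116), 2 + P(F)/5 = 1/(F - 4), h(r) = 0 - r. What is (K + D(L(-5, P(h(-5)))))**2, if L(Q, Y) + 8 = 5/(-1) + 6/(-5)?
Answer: 461041/25 ≈ 18442.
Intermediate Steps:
h(r) = -r
P(F) = -10 + 5/(-4 + F) (P(F) = -10 + 5/(F - 4) = -10 + 5/(-4 + F))
L(Q, Y) = -71/5 (L(Q, Y) = -8 + (5/(-1) + 6/(-5)) = -8 + (5*(-1) + 6*(-1/5)) = -8 + (-5 - 6/5) = -8 - 31/5 = -71/5)
K = 150 (K = 34 + 116 = 150)
(K + D(L(-5, P(h(-5)))))**2 = (150 - 71/5)**2 = (679/5)**2 = 461041/25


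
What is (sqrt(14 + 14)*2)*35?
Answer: 140*sqrt(7) ≈ 370.41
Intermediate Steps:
(sqrt(14 + 14)*2)*35 = (sqrt(28)*2)*35 = ((2*sqrt(7))*2)*35 = (4*sqrt(7))*35 = 140*sqrt(7)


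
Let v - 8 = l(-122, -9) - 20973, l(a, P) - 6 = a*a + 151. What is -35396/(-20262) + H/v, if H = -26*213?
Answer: 80474215/30008022 ≈ 2.6818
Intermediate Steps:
l(a, P) = 157 + a² (l(a, P) = 6 + (a*a + 151) = 6 + (a² + 151) = 6 + (151 + a²) = 157 + a²)
H = -5538
v = -5924 (v = 8 + ((157 + (-122)²) - 20973) = 8 + ((157 + 14884) - 20973) = 8 + (15041 - 20973) = 8 - 5932 = -5924)
-35396/(-20262) + H/v = -35396/(-20262) - 5538/(-5924) = -35396*(-1/20262) - 5538*(-1/5924) = 17698/10131 + 2769/2962 = 80474215/30008022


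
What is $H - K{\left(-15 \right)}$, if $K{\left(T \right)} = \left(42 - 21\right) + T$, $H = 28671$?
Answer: $28665$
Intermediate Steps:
$K{\left(T \right)} = 21 + T$
$H - K{\left(-15 \right)} = 28671 - \left(21 - 15\right) = 28671 - 6 = 28665$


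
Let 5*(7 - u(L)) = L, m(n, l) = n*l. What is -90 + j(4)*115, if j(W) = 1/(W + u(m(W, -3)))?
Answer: -5455/67 ≈ -81.418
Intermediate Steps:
m(n, l) = l*n
u(L) = 7 - L/5
j(W) = 1/(7 + 8*W/5) (j(W) = 1/(W + (7 - (-3)*W/5)) = 1/(W + (7 + 3*W/5)) = 1/(7 + 8*W/5))
-90 + j(4)*115 = -90 + (5/(35 + 8*4))*115 = -90 + (5/(35 + 32))*115 = -90 + (5/67)*115 = -90 + 575/67 = -5455/67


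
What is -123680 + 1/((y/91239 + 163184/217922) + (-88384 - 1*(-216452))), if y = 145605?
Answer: -3087660029932187971/24964909687315 ≈ -1.2368e+5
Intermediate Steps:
-123680 + 1/((y/91239 + 163184/217922) + (-88384 - 1*(-216452))) = -123680 + 1/((145605/91239 + 163184/217922) + (-88384 - 1*(-216452))) = -123680 + 1/((145605*(1/91239) + 163184*(1/217922)) + (-88384 + 216452)) = -123680 + 1/((2855/1789 + 81592/108961) + 128068) = -123680 + 1/(457051743/194931229 + 128068) = -123680 + 1/(24964909687315/194931229) = -123680 + 194931229/24964909687315 = -3087660029932187971/24964909687315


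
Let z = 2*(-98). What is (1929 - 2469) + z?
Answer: -736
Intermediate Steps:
z = -196
(1929 - 2469) + z = (1929 - 2469) - 196 = -540 - 196 = -736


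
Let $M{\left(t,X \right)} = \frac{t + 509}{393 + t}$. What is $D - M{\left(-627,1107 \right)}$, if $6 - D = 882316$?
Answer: $- \frac{103230329}{117} \approx -8.8231 \cdot 10^{5}$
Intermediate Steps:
$D = -882310$ ($D = 6 - 882316 = -882310$)
$M{\left(t,X \right)} = \frac{509 + t}{393 + t}$
$D - M{\left(-627,1107 \right)} = -882310 - \frac{509 - 627}{393 - 627} = -882310 - \frac{1}{-234} \left(-118\right) = -882310 - \left(- \frac{1}{234}\right) \left(-118\right) = -882310 - \frac{59}{117} = - \frac{103230329}{117}$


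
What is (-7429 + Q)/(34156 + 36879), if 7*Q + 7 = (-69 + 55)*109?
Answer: -7648/71035 ≈ -0.10767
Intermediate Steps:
Q = -219 (Q = -1 + ((-69 + 55)*109)/7 = -1 + (-14*109)/7 = -1 + (⅐)*(-1526) = -1 - 218 = -219)
(-7429 + Q)/(34156 + 36879) = (-7429 - 219)/(34156 + 36879) = -7648/71035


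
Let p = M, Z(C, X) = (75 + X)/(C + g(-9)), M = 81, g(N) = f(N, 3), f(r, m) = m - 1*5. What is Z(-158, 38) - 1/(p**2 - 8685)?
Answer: -59963/84960 ≈ -0.70578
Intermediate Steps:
f(r, m) = -5 + m (f(r, m) = m - 5 = -5 + m)
g(N) = -2 (g(N) = -5 + 3 = -2)
Z(C, X) = (75 + X)/(-2 + C) (Z(C, X) = (75 + X)/(C - 2) = (75 + X)/(-2 + C))
p = 81
Z(-158, 38) - 1/(p**2 - 8685) = (75 + 38)/(-2 - 158) - 1/(81**2 - 8685) = 113/(-160) - 1/(6561 - 8685) = -1/160*113 - 1/(-2124) = -113/160 - 1*(-1/2124) = -113/160 + 1/2124 = -59963/84960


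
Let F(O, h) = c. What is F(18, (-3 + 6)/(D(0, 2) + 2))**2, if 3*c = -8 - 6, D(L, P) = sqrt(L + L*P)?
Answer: 196/9 ≈ 21.778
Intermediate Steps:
c = -14/3 (c = (-8 - 6)/3 = (1/3)*(-14) = -14/3 ≈ -4.6667)
F(O, h) = -14/3
F(18, (-3 + 6)/(D(0, 2) + 2))**2 = (-14/3)**2 = 196/9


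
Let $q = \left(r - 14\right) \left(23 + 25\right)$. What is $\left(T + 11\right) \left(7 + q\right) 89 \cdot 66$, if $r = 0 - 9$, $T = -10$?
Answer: $-6443778$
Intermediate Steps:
$r = -9$ ($r = 0 - 9 = -9$)
$q = -1104$ ($q = \left(-9 - 14\right) \left(23 + 25\right) = \left(-23\right) 48 = -1104$)
$\left(T + 11\right) \left(7 + q\right) 89 \cdot 66 = \left(-10 + 11\right) \left(7 - 1104\right) 89 \cdot 66 = 1 \left(-1097\right) 89 \cdot 66 = \left(-1097\right) 89 \cdot 66 = \left(-97633\right) 66 = -6443778$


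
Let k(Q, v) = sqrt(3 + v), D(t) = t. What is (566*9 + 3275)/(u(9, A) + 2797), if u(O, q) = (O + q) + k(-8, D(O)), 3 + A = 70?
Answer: 24044137/8254117 - 16738*sqrt(3)/8254117 ≈ 2.9095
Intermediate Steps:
A = 67 (A = -3 + 70 = 67)
u(O, q) = O + q + sqrt(3 + O) (u(O, q) = (O + q) + sqrt(3 + O) = O + q + sqrt(3 + O))
(566*9 + 3275)/(u(9, A) + 2797) = (566*9 + 3275)/((9 + 67 + sqrt(3 + 9)) + 2797) = (5094 + 3275)/((9 + 67 + sqrt(12)) + 2797) = 8369/((9 + 67 + 2*sqrt(3)) + 2797) = 8369/((76 + 2*sqrt(3)) + 2797) = 8369/(2873 + 2*sqrt(3))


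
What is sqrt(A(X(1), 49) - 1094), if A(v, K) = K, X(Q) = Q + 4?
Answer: I*sqrt(1045) ≈ 32.326*I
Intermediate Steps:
X(Q) = 4 + Q
sqrt(A(X(1), 49) - 1094) = sqrt(49 - 1094) = sqrt(-1045) = I*sqrt(1045)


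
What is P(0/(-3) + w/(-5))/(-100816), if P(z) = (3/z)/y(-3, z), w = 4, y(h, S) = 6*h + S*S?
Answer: -375/175016576 ≈ -2.1427e-6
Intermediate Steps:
y(h, S) = S² + 6*h (y(h, S) = 6*h + S² = S² + 6*h)
P(z) = 3/(z*(-18 + z²)) (P(z) = (3/z)/(z² + 6*(-3)) = (3/z)/(z² - 18) = (3/z)/(-18 + z²) = 3/(z*(-18 + z²)))
P(0/(-3) + w/(-5))/(-100816) = (3/((0/(-3) + 4/(-5))*(-18 + (0/(-3) + 4/(-5))²)))/(-100816) = -3/(100816*(0*(-⅓) + 4*(-⅕))*(-18 + (0*(-⅓) + 4*(-⅕))²)) = -3/(100816*(0 - ⅘)*(-18 + (0 - ⅘)²)) = -3/(100816*(-⅘)*(-18 + (-⅘)²)) = -3*(-5)/(100816*4*(-18 + 16/25)) = -3*(-5)/(100816*4*(-434/25)) = -3*(-5)*(-25)/(100816*4*434) = -1/100816*375/1736 = -375/175016576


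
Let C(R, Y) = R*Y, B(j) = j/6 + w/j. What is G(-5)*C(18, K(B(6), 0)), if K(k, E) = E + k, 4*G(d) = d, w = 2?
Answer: -30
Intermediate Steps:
G(d) = d/4
B(j) = 2/j + j/6 (B(j) = j/6 + 2/j = 2/j + j/6)
G(-5)*C(18, K(B(6), 0)) = ((¼)*(-5))*(18*(0 + (2/6 + (⅙)*6))) = -45*(0 + (2*(⅙) + 1))/2 = -45*(0 + (⅓ + 1))/2 = -45*(0 + 4/3)/2 = -45*4/(2*3) = -5/4*24 = -30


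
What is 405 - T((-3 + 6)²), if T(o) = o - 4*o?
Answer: 432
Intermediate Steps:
T(o) = -3*o
405 - T((-3 + 6)²) = 405 - (-3)*(-3 + 6)² = 405 - (-3)*3² = 405 - (-3)*9 = 405 - 1*(-27) = 405 + 27 = 432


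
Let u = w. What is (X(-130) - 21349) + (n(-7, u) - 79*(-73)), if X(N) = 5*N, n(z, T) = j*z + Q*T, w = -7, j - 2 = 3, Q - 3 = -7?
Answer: -16239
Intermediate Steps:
Q = -4 (Q = 3 - 7 = -4)
j = 5 (j = 2 + 3 = 5)
u = -7
n(z, T) = -4*T + 5*z (n(z, T) = 5*z - 4*T = -4*T + 5*z)
(X(-130) - 21349) + (n(-7, u) - 79*(-73)) = (5*(-130) - 21349) + ((-4*(-7) + 5*(-7)) - 79*(-73)) = (-650 - 21349) + ((28 - 35) + 5767) = -21999 + (-7 + 5767) = -21999 + 5760 = -16239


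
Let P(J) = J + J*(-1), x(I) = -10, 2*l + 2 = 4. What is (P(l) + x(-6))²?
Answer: 100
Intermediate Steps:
l = 1 (l = -1 + (½)*4 = -1 + 2 = 1)
P(J) = 0 (P(J) = J - J = 0)
(P(l) + x(-6))² = (0 - 10)² = (-10)² = 100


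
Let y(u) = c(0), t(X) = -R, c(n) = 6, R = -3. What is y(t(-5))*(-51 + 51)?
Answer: 0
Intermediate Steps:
t(X) = 3 (t(X) = -1*(-3) = 3)
y(u) = 6
y(t(-5))*(-51 + 51) = 6*(-51 + 51) = 6*0 = 0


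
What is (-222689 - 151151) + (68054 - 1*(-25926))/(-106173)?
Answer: -39691808300/106173 ≈ -3.7384e+5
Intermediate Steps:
(-222689 - 151151) + (68054 - 1*(-25926))/(-106173) = -373840 + (68054 + 25926)*(-1/106173) = -373840 + 93980*(-1/106173) = -373840 - 93980/106173 = -39691808300/106173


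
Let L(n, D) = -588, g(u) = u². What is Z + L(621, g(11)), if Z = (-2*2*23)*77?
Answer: -7672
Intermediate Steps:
Z = -7084 (Z = -4*23*77 = -92*77 = -7084)
Z + L(621, g(11)) = -7084 - 588 = -7672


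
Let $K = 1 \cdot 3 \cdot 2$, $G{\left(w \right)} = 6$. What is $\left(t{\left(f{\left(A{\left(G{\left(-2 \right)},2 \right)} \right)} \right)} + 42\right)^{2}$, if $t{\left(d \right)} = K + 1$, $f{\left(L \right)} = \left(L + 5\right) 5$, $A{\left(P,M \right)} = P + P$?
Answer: $2401$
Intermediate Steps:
$A{\left(P,M \right)} = 2 P$
$K = 6$ ($K = 3 \cdot 2 = 6$)
$f{\left(L \right)} = 25 + 5 L$ ($f{\left(L \right)} = \left(5 + L\right) 5 = 25 + 5 L$)
$t{\left(d \right)} = 7$ ($t{\left(d \right)} = 6 + 1 = 7$)
$\left(t{\left(f{\left(A{\left(G{\left(-2 \right)},2 \right)} \right)} \right)} + 42\right)^{2} = \left(7 + 42\right)^{2} = 49^{2} = 2401$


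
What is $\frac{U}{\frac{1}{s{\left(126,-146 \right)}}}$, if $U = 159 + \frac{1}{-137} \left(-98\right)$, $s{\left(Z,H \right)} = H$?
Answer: $- \frac{3194626}{137} \approx -23318.0$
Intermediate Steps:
$U = \frac{21881}{137}$ ($U = 159 - - \frac{98}{137} = 159 + \frac{98}{137} = \frac{21881}{137} \approx 159.72$)
$\frac{U}{\frac{1}{s{\left(126,-146 \right)}}} = \frac{21881}{137 \frac{1}{-146}} = \frac{21881}{137 \left(- \frac{1}{146}\right)} = \frac{21881}{137} \left(-146\right) = - \frac{3194626}{137}$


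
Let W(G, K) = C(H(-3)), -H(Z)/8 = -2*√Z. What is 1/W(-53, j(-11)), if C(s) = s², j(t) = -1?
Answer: -1/768 ≈ -0.0013021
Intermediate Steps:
H(Z) = 16*√Z (H(Z) = -(-16)*√Z = 16*√Z)
W(G, K) = -768 (W(G, K) = (16*√(-3))² = (16*(I*√3))² = (16*I*√3)² = -768)
1/W(-53, j(-11)) = 1/(-768) = -1/768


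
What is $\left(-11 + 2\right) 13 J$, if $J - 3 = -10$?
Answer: $819$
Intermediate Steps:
$J = -7$ ($J = 3 - 10 = -7$)
$\left(-11 + 2\right) 13 J = \left(-11 + 2\right) 13 \left(-7\right) = \left(-9\right) 13 \left(-7\right) = \left(-117\right) \left(-7\right) = 819$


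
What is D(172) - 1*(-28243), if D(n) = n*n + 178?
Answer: 58005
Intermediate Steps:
D(n) = 178 + n² (D(n) = n² + 178 = 178 + n²)
D(172) - 1*(-28243) = (178 + 172²) - 1*(-28243) = (178 + 29584) + 28243 = 29762 + 28243 = 58005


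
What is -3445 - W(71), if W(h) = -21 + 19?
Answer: -3443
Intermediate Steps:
W(h) = -2
-3445 - W(71) = -3445 - 1*(-2) = -3445 + 2 = -3443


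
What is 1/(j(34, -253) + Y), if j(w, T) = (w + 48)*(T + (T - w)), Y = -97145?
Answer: -1/141425 ≈ -7.0709e-6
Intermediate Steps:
j(w, T) = (48 + w)*(-w + 2*T)
1/(j(34, -253) + Y) = 1/((-1*34² - 48*34 + 96*(-253) + 2*(-253)*34) - 97145) = 1/((-1*1156 - 1632 - 24288 - 17204) - 97145) = 1/((-1156 - 1632 - 24288 - 17204) - 97145) = 1/(-44280 - 97145) = 1/(-141425) = -1/141425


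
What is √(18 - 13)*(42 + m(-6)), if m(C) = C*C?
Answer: 78*√5 ≈ 174.41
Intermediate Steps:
m(C) = C²
√(18 - 13)*(42 + m(-6)) = √(18 - 13)*(42 + (-6)²) = √5*(42 + 36) = √5*78 = 78*√5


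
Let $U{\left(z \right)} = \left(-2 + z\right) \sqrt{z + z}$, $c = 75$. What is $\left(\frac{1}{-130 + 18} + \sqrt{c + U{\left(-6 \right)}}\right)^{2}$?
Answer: $\frac{\left(-1 + 112 \sqrt{75 - 16 i \sqrt{3}}\right)^{2}}{12544} \approx 74.843 - 27.685 i$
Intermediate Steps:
$U{\left(z \right)} = \sqrt{2} \sqrt{z} \left(-2 + z\right)$ ($U{\left(z \right)} = \left(-2 + z\right) \sqrt{2 z} = \left(-2 + z\right) \sqrt{2} \sqrt{z} = \sqrt{2} \sqrt{z} \left(-2 + z\right)$)
$\left(\frac{1}{-130 + 18} + \sqrt{c + U{\left(-6 \right)}}\right)^{2} = \left(\frac{1}{-130 + 18} + \sqrt{75 + \sqrt{2} \sqrt{-6} \left(-2 - 6\right)}\right)^{2} = \left(\frac{1}{-112} + \sqrt{75 + \sqrt{2} i \sqrt{6} \left(-8\right)}\right)^{2} = \left(- \frac{1}{112} + \sqrt{75 - 16 i \sqrt{3}}\right)^{2}$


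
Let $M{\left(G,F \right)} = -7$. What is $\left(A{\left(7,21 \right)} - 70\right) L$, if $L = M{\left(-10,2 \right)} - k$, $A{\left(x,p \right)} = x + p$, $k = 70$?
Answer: $3234$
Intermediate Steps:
$A{\left(x,p \right)} = p + x$
$L = -77$ ($L = -7 - 70 = -77$)
$\left(A{\left(7,21 \right)} - 70\right) L = \left(\left(21 + 7\right) - 70\right) \left(-77\right) = \left(28 - 70\right) \left(-77\right) = \left(-42\right) \left(-77\right) = 3234$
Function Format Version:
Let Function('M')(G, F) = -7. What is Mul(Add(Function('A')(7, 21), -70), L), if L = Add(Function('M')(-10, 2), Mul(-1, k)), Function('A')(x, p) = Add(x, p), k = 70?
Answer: 3234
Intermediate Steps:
Function('A')(x, p) = Add(p, x)
L = -77 (L = Add(-7, Mul(-1, 70)) = Add(-7, -70) = -77)
Mul(Add(Function('A')(7, 21), -70), L) = Mul(Add(Add(21, 7), -70), -77) = Mul(Add(28, -70), -77) = Mul(-42, -77) = 3234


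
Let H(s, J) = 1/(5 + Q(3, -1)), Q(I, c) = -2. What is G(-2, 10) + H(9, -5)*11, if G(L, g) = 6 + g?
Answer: 59/3 ≈ 19.667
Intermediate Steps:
H(s, J) = ⅓ (H(s, J) = 1/(5 - 2) = 1/3 = ⅓)
G(-2, 10) + H(9, -5)*11 = (6 + 10) + (⅓)*11 = 16 + 11/3 = 59/3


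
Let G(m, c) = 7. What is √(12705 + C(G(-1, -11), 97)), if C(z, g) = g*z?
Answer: 2*√3346 ≈ 115.69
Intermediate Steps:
√(12705 + C(G(-1, -11), 97)) = √(12705 + 97*7) = √(12705 + 679) = √13384 = 2*√3346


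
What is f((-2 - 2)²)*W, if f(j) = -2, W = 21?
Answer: -42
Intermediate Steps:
f((-2 - 2)²)*W = -2*21 = -42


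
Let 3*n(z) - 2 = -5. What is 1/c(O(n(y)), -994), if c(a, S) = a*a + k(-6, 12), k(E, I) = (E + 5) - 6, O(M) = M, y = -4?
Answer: -⅙ ≈ -0.16667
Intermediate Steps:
n(z) = -1 (n(z) = ⅔ + (⅓)*(-5) = ⅔ - 5/3 = -1)
k(E, I) = -1 + E (k(E, I) = (5 + E) - 6 = -1 + E)
c(a, S) = -7 + a² (c(a, S) = a*a + (-1 - 6) = a² - 7 = -7 + a²)
1/c(O(n(y)), -994) = 1/(-7 + (-1)²) = 1/(-7 + 1) = 1/(-6) = -⅙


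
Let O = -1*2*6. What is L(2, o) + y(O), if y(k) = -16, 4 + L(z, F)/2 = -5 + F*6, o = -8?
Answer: -130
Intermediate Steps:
O = -12 (O = -2*6 = -12)
L(z, F) = -18 + 12*F (L(z, F) = -8 + 2*(-5 + F*6) = -8 + 2*(-5 + 6*F) = -8 + (-10 + 12*F) = -18 + 12*F)
L(2, o) + y(O) = (-18 + 12*(-8)) - 16 = (-18 - 96) - 16 = -114 - 16 = -130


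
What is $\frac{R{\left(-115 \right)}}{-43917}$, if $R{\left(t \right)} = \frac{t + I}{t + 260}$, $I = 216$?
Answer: $- \frac{101}{6367965} \approx -1.5861 \cdot 10^{-5}$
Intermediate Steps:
$R{\left(t \right)} = \frac{216 + t}{260 + t}$ ($R{\left(t \right)} = \frac{t + 216}{t + 260} = \frac{216 + t}{260 + t}$)
$\frac{R{\left(-115 \right)}}{-43917} = \frac{\frac{1}{260 - 115} \left(216 - 115\right)}{-43917} = \frac{1}{145} \cdot 101 \left(- \frac{1}{43917}\right) = \frac{101}{145} \left(- \frac{1}{43917}\right) = - \frac{101}{6367965}$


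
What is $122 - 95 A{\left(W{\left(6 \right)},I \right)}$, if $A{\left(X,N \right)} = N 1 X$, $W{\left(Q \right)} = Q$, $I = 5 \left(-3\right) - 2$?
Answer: $9812$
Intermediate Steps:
$I = -17$ ($I = -15 - 2 = -17$)
$A{\left(X,N \right)} = N X$
$122 - 95 A{\left(W{\left(6 \right)},I \right)} = 122 - 95 \left(\left(-17\right) 6\right) = 122 - -9690 = 122 + 9690 = 9812$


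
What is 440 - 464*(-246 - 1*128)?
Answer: 173976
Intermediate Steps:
440 - 464*(-246 - 1*128) = 440 - 464*(-246 - 128) = 440 - 464*(-374) = 440 + 173536 = 173976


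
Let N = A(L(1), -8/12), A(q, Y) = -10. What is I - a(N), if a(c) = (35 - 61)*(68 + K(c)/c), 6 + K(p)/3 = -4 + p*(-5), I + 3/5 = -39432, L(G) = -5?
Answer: -189883/5 ≈ -37977.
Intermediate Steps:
N = -10
I = -197163/5 (I = -⅗ - 39432 = -197163/5 ≈ -39433.)
K(p) = -30 - 15*p (K(p) = -18 + 3*(-4 + p*(-5)) = -18 + 3*(-4 - 5*p) = -18 + (-12 - 15*p) = -30 - 15*p)
a(c) = -1768 - 26*(-30 - 15*c)/c (a(c) = (35 - 61)*(68 + (-30 - 15*c)/c) = -26*(68 + (-30 - 15*c)/c) = -1768 - 26*(-30 - 15*c)/c)
I - a(N) = -197163/5 - (-1378 + 780/(-10)) = -197163/5 - (-1378 + 780*(-⅒)) = -197163/5 - (-1378 - 78) = -197163/5 - 1*(-1456) = -197163/5 + 1456 = -189883/5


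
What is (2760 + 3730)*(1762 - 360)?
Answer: 9098980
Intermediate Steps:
(2760 + 3730)*(1762 - 360) = 6490*1402 = 9098980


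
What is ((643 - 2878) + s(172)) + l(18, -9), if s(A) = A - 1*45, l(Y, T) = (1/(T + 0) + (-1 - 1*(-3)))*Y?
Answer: -2074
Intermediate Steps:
l(Y, T) = Y*(2 + 1/T) (l(Y, T) = (1/T + (-1 + 3))*Y = (1/T + 2)*Y = (2 + 1/T)*Y = Y*(2 + 1/T))
s(A) = -45 + A (s(A) = A - 45 = -45 + A)
((643 - 2878) + s(172)) + l(18, -9) = ((643 - 2878) + (-45 + 172)) + (2*18 + 18/(-9)) = (-2235 + 127) + (36 + 18*(-1/9)) = -2108 + (36 - 2) = -2108 + 34 = -2074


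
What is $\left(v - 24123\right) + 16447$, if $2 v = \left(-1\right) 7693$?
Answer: $- \frac{23045}{2} \approx -11523.0$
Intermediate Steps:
$v = - \frac{7693}{2}$ ($v = \frac{\left(-1\right) 7693}{2} = \frac{1}{2} \left(-7693\right) = - \frac{7693}{2} \approx -3846.5$)
$\left(v - 24123\right) + 16447 = \left(- \frac{7693}{2} - 24123\right) + 16447 = - \frac{55939}{2} + 16447 = - \frac{23045}{2}$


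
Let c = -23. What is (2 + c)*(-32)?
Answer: 672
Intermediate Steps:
(2 + c)*(-32) = (2 - 23)*(-32) = -21*(-32) = 672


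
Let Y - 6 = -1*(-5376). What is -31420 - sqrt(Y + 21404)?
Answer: -31420 - sqrt(26786) ≈ -31584.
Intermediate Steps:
Y = 5382 (Y = 6 - 1*(-5376) = 6 + 5376 = 5382)
-31420 - sqrt(Y + 21404) = -31420 - sqrt(5382 + 21404) = -31420 - sqrt(26786)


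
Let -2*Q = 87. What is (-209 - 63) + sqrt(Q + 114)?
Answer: -272 + sqrt(282)/2 ≈ -263.60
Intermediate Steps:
Q = -87/2 (Q = -1/2*87 = -87/2 ≈ -43.500)
(-209 - 63) + sqrt(Q + 114) = (-209 - 63) + sqrt(-87/2 + 114) = -272 + sqrt(141/2) = -272 + sqrt(282)/2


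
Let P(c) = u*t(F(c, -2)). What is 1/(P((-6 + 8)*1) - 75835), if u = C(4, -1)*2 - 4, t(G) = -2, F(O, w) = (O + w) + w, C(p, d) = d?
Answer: -1/75823 ≈ -1.3189e-5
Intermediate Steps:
F(O, w) = O + 2*w
u = -6 (u = -1*2 - 4 = -2 - 4 = -6)
P(c) = 12 (P(c) = -6*(-2) = 12)
1/(P((-6 + 8)*1) - 75835) = 1/(12 - 75835) = 1/(-75823) = -1/75823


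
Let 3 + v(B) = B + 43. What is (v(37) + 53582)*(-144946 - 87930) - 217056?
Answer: -12496110340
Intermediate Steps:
v(B) = 40 + B (v(B) = -3 + (B + 43) = -3 + (43 + B) = 40 + B)
(v(37) + 53582)*(-144946 - 87930) - 217056 = ((40 + 37) + 53582)*(-144946 - 87930) - 217056 = (77 + 53582)*(-232876) - 217056 = 53659*(-232876) - 217056 = -12495893284 - 217056 = -12496110340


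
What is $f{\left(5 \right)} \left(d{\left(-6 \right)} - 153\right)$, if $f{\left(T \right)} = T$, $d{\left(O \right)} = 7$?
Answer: $-730$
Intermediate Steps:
$f{\left(5 \right)} \left(d{\left(-6 \right)} - 153\right) = 5 \left(7 - 153\right) = 5 \left(-146\right) = -730$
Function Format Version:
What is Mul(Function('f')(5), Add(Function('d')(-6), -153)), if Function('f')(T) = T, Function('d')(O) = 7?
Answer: -730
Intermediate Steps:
Mul(Function('f')(5), Add(Function('d')(-6), -153)) = Mul(5, Add(7, -153)) = Mul(5, -146) = -730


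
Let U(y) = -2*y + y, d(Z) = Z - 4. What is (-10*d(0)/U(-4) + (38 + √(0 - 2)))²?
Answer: (48 + I*√2)² ≈ 2302.0 + 135.76*I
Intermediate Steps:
d(Z) = -4 + Z
U(y) = -y
(-10*d(0)/U(-4) + (38 + √(0 - 2)))² = (-10*(-4 + 0)/((-1*(-4))) + (38 + √(0 - 2)))² = (-(-40)/4 + (38 + √(-2)))² = (-(-40)/4 + (38 + I*√2))² = (-10*(-1) + (38 + I*√2))² = (10 + (38 + I*√2))² = (48 + I*√2)²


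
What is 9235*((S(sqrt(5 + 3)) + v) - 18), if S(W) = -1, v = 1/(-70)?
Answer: -2458357/14 ≈ -1.7560e+5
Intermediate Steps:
v = -1/70 ≈ -0.014286
9235*((S(sqrt(5 + 3)) + v) - 18) = 9235*((-1 - 1/70) - 18) = 9235*(-71/70 - 18) = 9235*(-1331/70) = -2458357/14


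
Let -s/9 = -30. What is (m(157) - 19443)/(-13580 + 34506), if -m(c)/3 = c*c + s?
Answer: -47100/10463 ≈ -4.5016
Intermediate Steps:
s = 270 (s = -9*(-30) = 270)
m(c) = -810 - 3*c² (m(c) = -3*(c*c + 270) = -3*(c² + 270) = -3*(270 + c²) = -810 - 3*c²)
(m(157) - 19443)/(-13580 + 34506) = ((-810 - 3*157²) - 19443)/(-13580 + 34506) = ((-810 - 3*24649) - 19443)/20926 = ((-810 - 73947) - 19443)*(1/20926) = (-74757 - 19443)*(1/20926) = -94200*1/20926 = -47100/10463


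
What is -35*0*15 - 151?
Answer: -151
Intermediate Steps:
-35*0*15 - 151 = 0*15 - 151 = 0 - 151 = -151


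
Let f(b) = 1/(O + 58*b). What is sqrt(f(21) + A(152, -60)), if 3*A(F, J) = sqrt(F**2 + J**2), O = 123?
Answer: sqrt(149 + 266412*sqrt(1669))/447 ≈ 7.3805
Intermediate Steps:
f(b) = 1/(123 + 58*b)
A(F, J) = sqrt(F**2 + J**2)/3
sqrt(f(21) + A(152, -60)) = sqrt(1/(123 + 58*21) + sqrt(152**2 + (-60)**2)/3) = sqrt(1/(123 + 1218) + sqrt(23104 + 3600)/3) = sqrt(1/1341 + sqrt(26704)/3) = sqrt(1/1341 + (4*sqrt(1669))/3) = sqrt(1/1341 + 4*sqrt(1669)/3)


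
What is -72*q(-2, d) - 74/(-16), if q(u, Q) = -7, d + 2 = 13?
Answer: 4069/8 ≈ 508.63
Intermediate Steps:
d = 11 (d = -2 + 13 = 11)
-72*q(-2, d) - 74/(-16) = -72*(-7) - 74/(-16) = 504 - 74*(-1/16) = 504 + 37/8 = 4069/8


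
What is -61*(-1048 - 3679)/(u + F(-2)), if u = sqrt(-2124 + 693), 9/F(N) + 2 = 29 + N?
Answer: 7208675/99384 - 180216875*I*sqrt(159)/298152 ≈ 72.534 - 7621.8*I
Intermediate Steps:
F(N) = 9/(27 + N) (F(N) = 9/(-2 + (29 + N)) = 9/(27 + N))
u = 3*I*sqrt(159) (u = sqrt(-1431) = 3*I*sqrt(159) ≈ 37.829*I)
-61*(-1048 - 3679)/(u + F(-2)) = -61*(-1048 - 3679)/(3*I*sqrt(159) + 9/(27 - 2)) = -(-288347)/(3*I*sqrt(159) + 9/25) = -(-288347)/(9/25 + 3*I*sqrt(159)) = 288347/(9/25 + 3*I*sqrt(159))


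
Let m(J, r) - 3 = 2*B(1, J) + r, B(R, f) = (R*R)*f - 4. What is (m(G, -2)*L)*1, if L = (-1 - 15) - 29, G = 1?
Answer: 225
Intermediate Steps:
B(R, f) = -4 + f*R² (B(R, f) = R²*f - 4 = f*R² - 4 = -4 + f*R²)
m(J, r) = -5 + r + 2*J (m(J, r) = 3 + (2*(-4 + J*1²) + r) = 3 + (2*(-4 + J*1) + r) = 3 + (2*(-4 + J) + r) = 3 + ((-8 + 2*J) + r) = 3 + (-8 + r + 2*J) = -5 + r + 2*J)
L = -45 (L = -16 - 29 = -45)
(m(G, -2)*L)*1 = ((-5 - 2 + 2*1)*(-45))*1 = ((-5 - 2 + 2)*(-45))*1 = -5*(-45)*1 = 225*1 = 225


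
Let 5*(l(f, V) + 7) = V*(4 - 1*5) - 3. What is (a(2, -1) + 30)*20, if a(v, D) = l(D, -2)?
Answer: 456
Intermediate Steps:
l(f, V) = -38/5 - V/5 (l(f, V) = -7 + (V*(4 - 1*5) - 3)/5 = -7 + (V*(4 - 5) - 3)/5 = -7 + (V*(-1) - 3)/5 = -7 + (-V - 3)/5 = -7 + (-3 - V)/5 = -7 + (-3/5 - V/5) = -38/5 - V/5)
a(v, D) = -36/5 (a(v, D) = -38/5 - 1/5*(-2) = -38/5 + 2/5 = -36/5)
(a(2, -1) + 30)*20 = (-36/5 + 30)*20 = (114/5)*20 = 456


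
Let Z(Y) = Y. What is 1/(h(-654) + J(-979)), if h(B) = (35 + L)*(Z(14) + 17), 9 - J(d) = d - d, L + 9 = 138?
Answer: 1/5093 ≈ 0.00019635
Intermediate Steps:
L = 129 (L = -9 + 138 = 129)
J(d) = 9 (J(d) = 9 - (d - d) = 9 - 1*0 = 9 + 0 = 9)
h(B) = 5084 (h(B) = (35 + 129)*(14 + 17) = 164*31 = 5084)
1/(h(-654) + J(-979)) = 1/(5084 + 9) = 1/5093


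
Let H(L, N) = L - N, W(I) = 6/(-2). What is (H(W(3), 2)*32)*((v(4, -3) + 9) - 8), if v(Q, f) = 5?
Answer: -960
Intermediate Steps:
W(I) = -3 (W(I) = 6*(-½) = -3)
(H(W(3), 2)*32)*((v(4, -3) + 9) - 8) = ((-3 - 1*2)*32)*((5 + 9) - 8) = ((-3 - 2)*32)*(14 - 8) = -5*32*6 = -160*6 = -960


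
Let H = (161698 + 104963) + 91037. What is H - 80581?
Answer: 277117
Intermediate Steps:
H = 357698 (H = 266661 + 91037 = 357698)
H - 80581 = 357698 - 80581 = 277117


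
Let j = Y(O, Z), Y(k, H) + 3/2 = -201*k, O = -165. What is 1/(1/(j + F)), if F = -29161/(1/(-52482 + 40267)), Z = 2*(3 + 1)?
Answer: 712469557/2 ≈ 3.5623e+8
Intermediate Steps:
Z = 8 (Z = 2*4 = 8)
F = 356201615 (F = -29161/(1/(-12215)) = -29161/(-1/12215) = -29161*(-12215) = 356201615)
Y(k, H) = -3/2 - 201*k
j = 66327/2 (j = -3/2 - 201*(-165) = -3/2 + 33165 = 66327/2 ≈ 33164.)
1/(1/(j + F)) = 1/(1/(66327/2 + 356201615)) = 1/(1/(712469557/2)) = 1/(2/712469557) = 712469557/2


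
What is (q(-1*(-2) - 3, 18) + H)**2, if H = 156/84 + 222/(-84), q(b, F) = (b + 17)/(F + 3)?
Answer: 1/1764 ≈ 0.00056689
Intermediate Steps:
q(b, F) = (17 + b)/(3 + F)
H = -11/14 (H = 156*(1/84) + 222*(-1/84) = 13/7 - 37/14 = -11/14 ≈ -0.78571)
(q(-1*(-2) - 3, 18) + H)**2 = ((17 + (-1*(-2) - 3))/(3 + 18) - 11/14)**2 = ((17 + (2 - 3))/21 - 11/14)**2 = ((17 - 1)/21 - 11/14)**2 = ((1/21)*16 - 11/14)**2 = (16/21 - 11/14)**2 = (-1/42)**2 = 1/1764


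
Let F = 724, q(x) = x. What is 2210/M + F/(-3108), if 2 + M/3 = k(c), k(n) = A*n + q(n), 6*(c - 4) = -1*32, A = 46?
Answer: -876142/75369 ≈ -11.625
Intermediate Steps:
c = -4/3 (c = 4 + (-1*32)/6 = 4 + (1/6)*(-32) = 4 - 16/3 = -4/3 ≈ -1.3333)
k(n) = 47*n (k(n) = 46*n + n = 47*n)
M = -194 (M = -6 + 3*(47*(-4/3)) = -6 + 3*(-188/3) = -6 - 188 = -194)
2210/M + F/(-3108) = 2210/(-194) + 724/(-3108) = 2210*(-1/194) + 724*(-1/3108) = -1105/97 - 181/777 = -876142/75369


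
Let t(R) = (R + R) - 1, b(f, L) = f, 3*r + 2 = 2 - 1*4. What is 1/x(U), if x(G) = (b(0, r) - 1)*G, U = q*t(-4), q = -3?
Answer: -1/27 ≈ -0.037037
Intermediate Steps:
r = -4/3 (r = -⅔ + (2 - 1*4)/3 = -⅔ + (2 - 4)/3 = -⅔ + (⅓)*(-2) = -⅔ - ⅔ = -4/3 ≈ -1.3333)
t(R) = -1 + 2*R (t(R) = 2*R - 1 = -1 + 2*R)
U = 27 (U = -3*(-1 + 2*(-4)) = -3*(-1 - 8) = -3*(-9) = 27)
x(G) = -G (x(G) = (0 - 1)*G = -G)
1/x(U) = 1/(-1*27) = 1/(-27) = -1/27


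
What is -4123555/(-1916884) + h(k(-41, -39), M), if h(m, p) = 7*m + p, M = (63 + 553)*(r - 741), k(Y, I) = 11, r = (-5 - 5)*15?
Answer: -1051941561081/1916884 ≈ -5.4878e+5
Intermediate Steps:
r = -150 (r = -10*15 = -150)
M = -548856 (M = (63 + 553)*(-150 - 741) = 616*(-891) = -548856)
h(m, p) = p + 7*m
-4123555/(-1916884) + h(k(-41, -39), M) = -4123555/(-1916884) + (-548856 + 7*11) = -4123555*(-1/1916884) + (-548856 + 77) = 4123555/1916884 - 548779 = -1051941561081/1916884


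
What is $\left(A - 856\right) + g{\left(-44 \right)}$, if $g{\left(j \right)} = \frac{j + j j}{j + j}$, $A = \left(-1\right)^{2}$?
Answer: $- \frac{1753}{2} \approx -876.5$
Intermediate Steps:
$A = 1$
$g{\left(j \right)} = \frac{j + j^{2}}{2 j}$
$\left(A - 856\right) + g{\left(-44 \right)} = \left(1 - 856\right) + \left(\frac{1}{2} + \frac{1}{2} \left(-44\right)\right) = -855 + \left(\frac{1}{2} - 22\right) = -855 - \frac{43}{2} = - \frac{1753}{2}$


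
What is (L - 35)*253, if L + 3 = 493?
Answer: 115115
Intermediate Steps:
L = 490 (L = -3 + 493 = 490)
(L - 35)*253 = (490 - 35)*253 = 455*253 = 115115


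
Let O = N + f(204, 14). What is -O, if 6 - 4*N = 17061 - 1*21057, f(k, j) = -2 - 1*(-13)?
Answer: -2023/2 ≈ -1011.5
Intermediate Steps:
f(k, j) = 11 (f(k, j) = -2 + 13 = 11)
N = 2001/2 (N = 3/2 - (17061 - 1*21057)/4 = 3/2 - (17061 - 21057)/4 = 3/2 - ¼*(-3996) = 3/2 + 999 = 2001/2 ≈ 1000.5)
O = 2023/2 (O = 2001/2 + 11 = 2023/2 ≈ 1011.5)
-O = -1*2023/2 = -2023/2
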